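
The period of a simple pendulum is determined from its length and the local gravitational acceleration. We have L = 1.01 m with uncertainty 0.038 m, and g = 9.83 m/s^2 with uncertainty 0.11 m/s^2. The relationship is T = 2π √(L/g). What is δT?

0.0395 s

For a monomial T ∝ L^(1/2), g^(-1/2), fractional errors add in quadrature:
  (½·δL/L)² = (0.5×0.0376)² = 0.000354;  (−½·δg/g)² = (-0.5×0.0112)² = 3.13e-05
δT/T = √(0.000385) = 0.0196
T = 2.01 s, so δT = 0.0196 × 2.01 = 0.0395 s.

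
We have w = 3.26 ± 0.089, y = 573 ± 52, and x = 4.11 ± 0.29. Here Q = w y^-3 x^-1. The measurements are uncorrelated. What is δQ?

Relative error in a monomial: (δQ/Q)² = Σ (nᵢ · δxᵢ/xᵢ)².
  (1·δw/w)² = (1×0.0273)² = 0.000745;  (-3·δy/y)² = (-3×0.0908)² = 0.0741;  (-1·δx/x)² = (-1×0.0706)² = 0.00498
δQ/Q = √(0.0798) = 0.283
Q = 4.22e-09, so δQ = 0.283 × 4.22e-09 = 1.19e-09.

1.19e-09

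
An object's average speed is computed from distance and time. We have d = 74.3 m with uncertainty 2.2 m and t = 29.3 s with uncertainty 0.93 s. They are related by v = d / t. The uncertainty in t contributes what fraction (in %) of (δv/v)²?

(δv/v)² = (1·δd/d)² + (-1·δt/t)²
  d term: (1×0.0296)² = 0.000877
  t term: (-1×0.0317)² = 0.00101
Total = 0.00188. Share from t = 0.00101/0.00188 = 0.535.

53.5%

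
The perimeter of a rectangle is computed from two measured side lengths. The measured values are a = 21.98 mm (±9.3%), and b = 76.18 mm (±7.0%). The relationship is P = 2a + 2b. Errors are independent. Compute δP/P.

0.0582

For a sum/difference, combine absolute errors in quadrature:
  (2·δa)² = 16.7;  (2·δb)² = 114
δP = √(130) = 11.4 mm
P = 196.3 mm, so δP/P = 11.4/196.3 = 0.0582.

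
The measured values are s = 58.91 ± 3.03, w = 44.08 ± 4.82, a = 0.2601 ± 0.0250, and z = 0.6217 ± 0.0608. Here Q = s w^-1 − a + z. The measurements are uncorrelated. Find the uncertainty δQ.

Let p = s·w^-1 = 1.336. δp/p = √((1·δs/s)² + (-1·δw/w)²) = √(0.00265 + 0.0120) = 0.121, so δp = 0.161.
Q = p − a + z: δQ = √(δp² + δa² + δz²) = √(0.0261 + 0.000625 + 0.00370) = 0.174

0.174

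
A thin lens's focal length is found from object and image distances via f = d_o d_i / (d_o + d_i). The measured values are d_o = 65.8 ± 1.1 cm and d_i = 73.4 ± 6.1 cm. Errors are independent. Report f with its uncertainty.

34.7 ± 1.40 cm

∂f/∂d_o = (d_i/(d_o+d_i))² = 0.278;  ∂f/∂d_i = (d_o/(d_o+d_i))² = 0.223
δf = √((∂f/∂d_o · δd_o)² + (∂f/∂d_i · δd_i)²) = √(0.0935 + 1.86) = 1.40 cm
f = 34.7 cm.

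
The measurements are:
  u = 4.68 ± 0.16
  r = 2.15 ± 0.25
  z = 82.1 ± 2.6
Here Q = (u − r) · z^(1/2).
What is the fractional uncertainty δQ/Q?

0.118

Let w = u − r = 2.53. δw = √(δu² + δr²) = √(0.0256 + 0.0625) = 0.297, so δw/w = 0.117.
Q is then a monomial in w, z:
δQ/Q = √((δw/w)² + (½·δz/z)²) = √(0.0138 + 0.000251) = 0.118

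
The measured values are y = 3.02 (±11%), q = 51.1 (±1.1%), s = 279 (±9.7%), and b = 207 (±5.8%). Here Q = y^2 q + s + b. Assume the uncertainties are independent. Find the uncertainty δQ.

107

Let p = y^2·q = 466. δp/p = √((2·δy/y)² + (1·δq/q)²) = √(0.0484 + 0.000121) = 0.220, so δp = 103.
Q = p + s + b: δQ = √(δp² + δs² + δb²) = √(10500 + 732 + 144) = 107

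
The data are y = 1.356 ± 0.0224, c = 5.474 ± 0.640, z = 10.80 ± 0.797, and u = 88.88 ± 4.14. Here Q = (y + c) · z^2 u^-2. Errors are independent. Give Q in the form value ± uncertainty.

0.1008 ± 0.0200

Let w = y + c = 6.830. δw = √(δy² + δc²) = √(0.000502 + 0.410) = 0.640, so δw/w = 0.0938.
Q is then a monomial in w, z, u:
δQ/Q = √((δw/w)² + (2·δz/z)² + (-2·δu/u)²) = √(0.00879 + 0.0218 + 0.00868) = 0.198
Q = 0.1008, so δQ = 0.198 × 0.1008 = 0.0200.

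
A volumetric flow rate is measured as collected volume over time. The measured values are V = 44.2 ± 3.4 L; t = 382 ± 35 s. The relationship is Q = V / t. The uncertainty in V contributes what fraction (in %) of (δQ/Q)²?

41.3%

(δQ/Q)² = (1·δV/V)² + (-1·δt/t)²
  V term: (1×0.0769)² = 0.00592
  t term: (-1×0.0916)² = 0.00839
Total = 0.0143. Share from V = 0.00592/0.0143 = 0.413.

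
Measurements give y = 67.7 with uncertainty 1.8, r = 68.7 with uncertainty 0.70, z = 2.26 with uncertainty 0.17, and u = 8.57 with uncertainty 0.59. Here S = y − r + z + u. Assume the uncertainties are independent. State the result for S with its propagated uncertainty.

9.83 ± 2.03

S is a linear combination, so absolute uncertainties add in quadrature:
  (δy)² = 3.24;  (δr)² = 0.490;  (δz)² = 0.0289;  (δu)² = 0.348
δS = √(4.11) = 2.03
S = 9.83.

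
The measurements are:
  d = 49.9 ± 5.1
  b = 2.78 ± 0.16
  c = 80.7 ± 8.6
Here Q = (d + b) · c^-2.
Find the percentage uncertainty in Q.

23.4%

Let u = d + b = 52.7. δu = √(δd² + δb²) = √(26.0 + 0.0256) = 5.10, so δu/u = 0.0969.
Q is then a monomial in u, c:
δQ/Q = √((δu/u)² + (-2·δc/c)²) = √(0.00938 + 0.0454) = 0.234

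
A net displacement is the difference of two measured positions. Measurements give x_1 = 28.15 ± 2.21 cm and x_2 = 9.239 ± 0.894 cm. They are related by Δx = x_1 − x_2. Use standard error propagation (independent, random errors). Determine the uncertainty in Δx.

2.38 cm

Δx is a linear combination, so absolute uncertainties add in quadrature:
  (δx_1)² = 4.88;  (δx_2)² = 0.799
δΔx = √(5.68) = 2.38 cm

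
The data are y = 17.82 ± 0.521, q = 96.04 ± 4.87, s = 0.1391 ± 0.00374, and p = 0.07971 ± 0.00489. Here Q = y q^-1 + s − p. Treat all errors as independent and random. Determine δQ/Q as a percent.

Let w = y·q^-1 = 0.1855. δw/w = √((1·δy/y)² + (-1·δq/q)²) = √(0.000855 + 0.00257) = 0.0585, so δw = 0.0109.
Q = w + s − p: δQ = √(δw² + δs² + δp²) = √(0.000118 + 1.4e-05 + 2.39e-05) = 0.0125
Q = 0.2449, so δQ/Q = 0.0125/0.2449 = 0.0510.

5.10%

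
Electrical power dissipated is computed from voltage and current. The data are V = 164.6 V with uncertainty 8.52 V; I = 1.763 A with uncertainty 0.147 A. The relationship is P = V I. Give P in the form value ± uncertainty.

Each factor contributes (exponent × relative error)² to (δP/P)²:
  (1·δV/V)² = (1×0.0518)² = 0.00268;  (1·δI/I)² = (1×0.0834)² = 0.00695
δP/P = √(0.00963) = 0.0981
P = 290.2 W, so δP = 0.0981 × 290.2 = 28.5 W.

290.2 ± 28.5 W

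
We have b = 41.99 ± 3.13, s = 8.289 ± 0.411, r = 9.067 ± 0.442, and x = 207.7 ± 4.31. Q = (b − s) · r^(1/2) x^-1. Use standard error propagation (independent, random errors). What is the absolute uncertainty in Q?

0.0484

Let u = b − s = 33.70. δu = √(δb² + δs²) = √(9.80 + 0.169) = 3.16, so δu/u = 0.0937.
Q is then a monomial in u, r, x:
δQ/Q = √((δu/u)² + (½·δr/r)² + (-1·δx/x)²) = √(0.00877 + 0.000594 + 0.000431) = 0.0990
Q = 0.4886, so δQ = 0.0990 × 0.4886 = 0.0484.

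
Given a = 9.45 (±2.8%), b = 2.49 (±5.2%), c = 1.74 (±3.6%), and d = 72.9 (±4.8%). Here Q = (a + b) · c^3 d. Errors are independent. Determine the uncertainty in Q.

554

Let u = a + b = 11.9. δu = √(δa² + δb²) = √(0.0700 + 0.0168) = 0.295, so δu/u = 0.0247.
Q is then a monomial in u, c, d:
δQ/Q = √((δu/u)² + (3·δc/c)² + (1·δd/d)²) = √(0.000609 + 0.0117 + 0.00230) = 0.121
Q = 4590, so δQ = 0.121 × 4590 = 554.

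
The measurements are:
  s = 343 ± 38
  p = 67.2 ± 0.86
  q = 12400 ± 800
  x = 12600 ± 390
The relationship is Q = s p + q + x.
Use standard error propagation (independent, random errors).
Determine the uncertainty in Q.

2720

Let w = s·p = 23000. δw/w = √((1·δs/s)² + (1·δp/p)²) = √(0.0123 + 0.000164) = 0.112, so δw = 2570.
Q = w + q + x: δQ = √(δw² + δq² + δx²) = √(6.61e+06 + 6.4e+05 + 1.52e+05) = 2720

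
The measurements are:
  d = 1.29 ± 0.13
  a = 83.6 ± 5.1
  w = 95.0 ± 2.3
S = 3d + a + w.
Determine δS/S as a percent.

3.07%

S is a linear combination, so absolute uncertainties add in quadrature:
  (3·δd)² = 0.152;  (δa)² = 26.0;  (δw)² = 5.29
δS = √(31.5) = 5.61
S = 182, so δS/S = 5.61/182 = 0.0307.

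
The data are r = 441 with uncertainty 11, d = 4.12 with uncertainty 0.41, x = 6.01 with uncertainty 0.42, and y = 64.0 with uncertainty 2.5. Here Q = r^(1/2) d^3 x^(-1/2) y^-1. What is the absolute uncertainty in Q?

Since Q is a product/quotient, work with relative uncertainties:
  (½·δr/r)² = (0.5×0.0249)² = 0.000156;  (3·δd/d)² = (3×0.0995)² = 0.0891;  (−½·δx/x)² = (-0.5×0.0699)² = 0.00122;  (-1·δy/y)² = (-1×0.0391)² = 0.00153
δQ/Q = √(0.0920) = 0.303
Q = 9.36, so δQ = 0.303 × 9.36 = 2.84.

2.84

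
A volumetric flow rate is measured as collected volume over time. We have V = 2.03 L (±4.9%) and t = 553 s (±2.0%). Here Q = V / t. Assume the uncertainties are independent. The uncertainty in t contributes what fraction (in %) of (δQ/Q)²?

(δQ/Q)² = (1·δV/V)² + (-1·δt/t)²
  V term: (1×0.0490)² = 0.00240
  t term: (-1×0.0200)² = 0.000400
Total = 0.00280. Share from t = 0.000400/0.00280 = 0.143.

14.3%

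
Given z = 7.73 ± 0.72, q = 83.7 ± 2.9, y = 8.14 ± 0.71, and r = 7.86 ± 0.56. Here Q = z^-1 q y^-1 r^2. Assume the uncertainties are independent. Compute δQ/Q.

0.194

Q is a product of powers, so relative uncertainties combine in quadrature:
  (-1·δz/z)² = (-1×0.0931)² = 0.00868;  (1·δq/q)² = (1×0.0346)² = 0.00120;  (-1·δy/y)² = (-1×0.0872)² = 0.00761;  (2·δr/r)² = (2×0.0712)² = 0.0203
δQ/Q = √(0.0378) = 0.194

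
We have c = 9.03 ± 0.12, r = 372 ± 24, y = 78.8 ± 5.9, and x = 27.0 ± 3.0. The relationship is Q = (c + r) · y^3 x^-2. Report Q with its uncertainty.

(2.56 ± 0.824) × 10^5

Let u = c + r = 381. δu = √(δc² + δr²) = √(0.0144 + 576) = 24.0, so δu/u = 0.0630.
Q is then a monomial in u, y, x:
δQ/Q = √((δu/u)² + (3·δy/y)² + (-2·δx/x)²) = √(0.00397 + 0.0505 + 0.0494) = 0.322
Q = 2.56e+05, so δQ = 0.322 × 2.56e+05 = 82400.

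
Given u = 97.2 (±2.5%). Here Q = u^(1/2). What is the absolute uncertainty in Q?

0.123

Q ∝ u^(1/2), so δQ/Q = |½| · δu/u = 0.5 × 0.0250 = 0.0125.
Q = 9.86, so δQ = 0.0125 × 9.86 = 0.123.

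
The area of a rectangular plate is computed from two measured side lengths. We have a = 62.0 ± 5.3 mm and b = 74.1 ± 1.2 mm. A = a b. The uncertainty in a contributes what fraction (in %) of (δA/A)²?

96.5%

(δA/A)² = (1·δa/a)² + (1·δb/b)²
  a term: (1×0.0855)² = 0.00731
  b term: (1×0.0162)² = 0.000262
Total = 0.00757. Share from a = 0.00731/0.00757 = 0.965.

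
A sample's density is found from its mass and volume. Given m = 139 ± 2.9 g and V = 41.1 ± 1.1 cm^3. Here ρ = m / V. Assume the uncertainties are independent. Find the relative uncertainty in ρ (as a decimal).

0.0339

ρ is a product of powers, so relative uncertainties combine in quadrature:
  (1·δm/m)² = (1×0.0209)² = 0.000435;  (-1·δV/V)² = (-1×0.0268)² = 0.000716
δρ/ρ = √(0.00115) = 0.0339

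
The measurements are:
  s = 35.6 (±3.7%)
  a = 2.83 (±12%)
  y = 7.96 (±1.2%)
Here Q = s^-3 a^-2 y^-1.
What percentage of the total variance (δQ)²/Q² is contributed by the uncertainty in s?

(δQ/Q)² = (-3·δs/s)² + (-2·δa/a)² + (-1·δy/y)²
  s term: (-3×0.0370)² = 0.0123
  a term: (-2×0.120)² = 0.0576
  y term: (-1×0.0120)² = 0.000144
Total = 0.0701. Share from s = 0.0123/0.0701 = 0.176.

17.6%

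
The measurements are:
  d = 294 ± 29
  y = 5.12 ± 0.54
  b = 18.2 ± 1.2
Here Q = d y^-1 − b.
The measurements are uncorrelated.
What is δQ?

8.38

Let p = d·y^-1 = 57.4. δp/p = √((1·δd/d)² + (-1·δy/y)²) = √(0.00973 + 0.0111) = 0.144, so δp = 8.29.
Q = p − b: δQ = √(δp² + δb²) = √(68.8 + 1.44) = 8.38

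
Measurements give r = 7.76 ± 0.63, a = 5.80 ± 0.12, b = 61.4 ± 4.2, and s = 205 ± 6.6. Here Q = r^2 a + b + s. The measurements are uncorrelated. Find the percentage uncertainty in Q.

Let p = r^2·a = 349. δp/p = √((2·δr/r)² + (1·δa/a)²) = √(0.0264 + 0.000428) = 0.164, so δp = 57.2.
Q = p + b + s: δQ = √(δp² + δb² + δs²) = √(3270 + 17.6 + 43.6) = 57.7
Q = 616, so δQ/Q = 57.7/616 = 0.0937.

9.37%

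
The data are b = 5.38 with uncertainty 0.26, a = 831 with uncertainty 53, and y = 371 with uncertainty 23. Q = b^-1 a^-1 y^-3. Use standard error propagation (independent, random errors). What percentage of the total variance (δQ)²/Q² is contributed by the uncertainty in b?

5.70%

(δQ/Q)² = (-1·δb/b)² + (-1·δa/a)² + (-3·δy/y)²
  b term: (-1×0.0483)² = 0.00234
  a term: (-1×0.0638)² = 0.00407
  y term: (-3×0.0620)² = 0.0346
Total = 0.0410. Share from b = 0.00234/0.0410 = 0.0570.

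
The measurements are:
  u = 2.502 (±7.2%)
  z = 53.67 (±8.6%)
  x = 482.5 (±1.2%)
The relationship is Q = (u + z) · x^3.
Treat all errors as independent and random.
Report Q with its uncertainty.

Let w = u + z = 56.17. δw = √(δu² + δz²) = √(0.0325 + 21.3) = 4.62, so δw/w = 0.0822.
Q is then a monomial in w, x:
δQ/Q = √((δw/w)² + (3·δx/x)²) = √(0.00676 + 0.00130) = 0.0898
Q = 6.31e+09, so δQ = 0.0898 × 6.31e+09 = 5.66e+08.

(6.310 ± 0.566) × 10^9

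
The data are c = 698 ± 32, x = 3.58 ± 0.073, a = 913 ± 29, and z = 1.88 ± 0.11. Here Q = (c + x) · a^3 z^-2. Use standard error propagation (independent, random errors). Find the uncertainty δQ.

2.38e+10

Let u = c + x = 702. δu = √(δc² + δx²) = √(1020 + 0.00533) = 32.0, so δu/u = 0.0456.
Q is then a monomial in u, a, z:
δQ/Q = √((δu/u)² + (3·δa/a)² + (-2·δz/z)²) = √(0.00208 + 0.00908 + 0.0137) = 0.158
Q = 1.51e+11, so δQ = 0.158 × 1.51e+11 = 2.38e+10.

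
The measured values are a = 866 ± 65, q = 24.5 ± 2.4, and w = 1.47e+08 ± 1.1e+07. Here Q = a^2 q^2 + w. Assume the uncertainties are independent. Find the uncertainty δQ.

1.12e+08

Let p = a^2·q^2 = 4.5e+08. δp/p = √((2·δa/a)² + (2·δq/q)²) = √(0.0225 + 0.0384) = 0.247, so δp = 1.11e+08.
Q = p + w: δQ = √(δp² + δw²) = √(1.23e+16 + 1.21e+14) = 1.12e+08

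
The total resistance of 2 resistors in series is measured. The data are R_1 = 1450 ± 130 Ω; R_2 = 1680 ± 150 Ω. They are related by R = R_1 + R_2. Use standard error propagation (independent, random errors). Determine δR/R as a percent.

6.34%

For a sum/difference, combine absolute errors in quadrature:
  (δR_1)² = 16900;  (δR_2)² = 22500
δR = √(39400) = 198 Ω
R = 3130 Ω, so δR/R = 198/3130 = 0.0634.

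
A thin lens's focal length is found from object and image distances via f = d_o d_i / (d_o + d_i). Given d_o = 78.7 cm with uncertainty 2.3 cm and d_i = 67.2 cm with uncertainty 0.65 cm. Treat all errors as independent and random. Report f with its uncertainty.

∂f/∂d_o = (d_i/(d_o+d_i))² = 0.212;  ∂f/∂d_i = (d_o/(d_o+d_i))² = 0.291
δf = √((∂f/∂d_o · δd_o)² + (∂f/∂d_i · δd_i)²) = √(0.238 + 0.0358) = 0.523 cm
f = 36.2 cm.

36.2 ± 0.523 cm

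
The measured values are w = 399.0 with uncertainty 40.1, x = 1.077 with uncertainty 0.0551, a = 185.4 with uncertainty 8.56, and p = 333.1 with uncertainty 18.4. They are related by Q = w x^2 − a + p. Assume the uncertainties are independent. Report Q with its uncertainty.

610.5 ± 69.4

Let h = w·x^2 = 462.8. δh/h = √((1·δw/w)² + (2·δx/x)²) = √(0.0101 + 0.0105) = 0.143, so δh = 66.4.
Q = h − a + p: δQ = √(δh² + δa² + δp²) = √(4410 + 73.3 + 339) = 69.4
Q = 610.5.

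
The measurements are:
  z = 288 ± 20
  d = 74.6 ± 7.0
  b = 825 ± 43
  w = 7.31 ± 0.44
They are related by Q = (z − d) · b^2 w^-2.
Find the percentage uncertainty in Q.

Let u = z − d = 213. δu = √(δz² + δd²) = √(400 + 49.0) = 21.2, so δu/u = 0.0993.
Q is then a monomial in u, b, w:
δQ/Q = √((δu/u)² + (2·δb/b)² + (-2·δw/w)²) = √(0.00986 + 0.0109 + 0.0145) = 0.188

18.8%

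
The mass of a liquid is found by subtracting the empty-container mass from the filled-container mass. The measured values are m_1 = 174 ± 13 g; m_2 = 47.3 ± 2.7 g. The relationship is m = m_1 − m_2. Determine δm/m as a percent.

10.5%

m is a linear combination, so absolute uncertainties add in quadrature:
  (δm_1)² = 169;  (δm_2)² = 7.29
δm = √(176) = 13.3 g
m = 127 g, so δm/m = 13.3/127 = 0.105.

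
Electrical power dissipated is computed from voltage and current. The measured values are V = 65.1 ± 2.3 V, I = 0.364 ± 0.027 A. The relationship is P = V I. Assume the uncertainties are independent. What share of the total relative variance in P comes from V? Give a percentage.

(δP/P)² = (1·δV/V)² + (1·δI/I)²
  V term: (1×0.0353)² = 0.00125
  I term: (1×0.0742)² = 0.00550
Total = 0.00675. Share from V = 0.00125/0.00675 = 0.185.

18.5%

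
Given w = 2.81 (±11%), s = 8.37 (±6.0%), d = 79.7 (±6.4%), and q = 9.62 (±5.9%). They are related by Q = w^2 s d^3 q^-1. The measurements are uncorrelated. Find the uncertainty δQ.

Products/powers → add relative errors in quadrature, weighted by exponent:
  (2·δw/w)² = (2×0.110)² = 0.0484;  (1·δs/s)² = (1×0.0600)² = 0.00360;  (3·δd/d)² = (3×0.0640)² = 0.0369;  (-1·δq/q)² = (-1×0.0590)² = 0.00348
δQ/Q = √(0.0923) = 0.304
Q = 3.48e+06, so δQ = 0.304 × 3.48e+06 = 1.06e+06.

1.06e+06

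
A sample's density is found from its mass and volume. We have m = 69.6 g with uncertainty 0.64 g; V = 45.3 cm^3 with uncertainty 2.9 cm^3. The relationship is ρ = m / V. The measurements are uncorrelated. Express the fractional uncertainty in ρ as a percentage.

Products/powers → add relative errors in quadrature, weighted by exponent:
  (1·δm/m)² = (1×0.00920)² = 8.46e-05;  (-1·δV/V)² = (-1×0.0640)² = 0.00410
δρ/ρ = √(0.00418) = 0.0647

6.47%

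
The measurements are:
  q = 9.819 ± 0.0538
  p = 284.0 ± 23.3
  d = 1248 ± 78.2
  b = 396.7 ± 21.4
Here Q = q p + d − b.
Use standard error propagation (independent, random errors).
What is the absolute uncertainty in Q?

243

Let w = q·p = 2789. δw/w = √((1·δq/q)² + (1·δp/p)²) = √(3e-05 + 0.00673) = 0.0822, so δw = 229.
Q = w + d − b: δQ = √(δw² + δd² + δb²) = √(52600 + 6120 + 458) = 243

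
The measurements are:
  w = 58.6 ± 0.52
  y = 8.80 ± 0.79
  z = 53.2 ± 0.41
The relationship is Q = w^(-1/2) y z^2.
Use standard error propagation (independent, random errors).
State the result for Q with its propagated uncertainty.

Q is a product of powers, so relative uncertainties combine in quadrature:
  (−½·δw/w)² = (-0.5×0.00887)² = 1.97e-05;  (1·δy/y)² = (1×0.0898)² = 0.00806;  (2·δz/z)² = (2×0.00771)² = 0.000238
δQ/Q = √(0.00832) = 0.0912
Q = 3250, so δQ = 0.0912 × 3250 = 297.

3250 ± 297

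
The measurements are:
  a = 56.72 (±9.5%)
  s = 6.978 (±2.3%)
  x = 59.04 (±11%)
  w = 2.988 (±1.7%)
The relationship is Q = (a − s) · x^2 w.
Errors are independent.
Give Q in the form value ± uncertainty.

(5.181 ± 1.27) × 10^5

Let u = a − s = 49.74. δu = √(δa² + δs²) = √(29.0 + 0.0258) = 5.39, so δu/u = 0.108.
Q is then a monomial in u, x, w:
δQ/Q = √((δu/u)² + (2·δx/x)² + (1·δw/w)²) = √(0.0117 + 0.0484 + 0.000289) = 0.246
Q = 518100, so δQ = 0.246 × 518100 = 1.27e+05.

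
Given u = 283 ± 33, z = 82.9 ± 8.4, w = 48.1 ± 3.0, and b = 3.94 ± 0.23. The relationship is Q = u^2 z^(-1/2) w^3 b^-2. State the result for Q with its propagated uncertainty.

(6.31 ± 2.05) × 10^7

Each factor contributes (exponent × relative error)² to (δQ/Q)²:
  (2·δu/u)² = (2×0.117)² = 0.0544;  (−½·δz/z)² = (-0.5×0.101)² = 0.00257;  (3·δw/w)² = (3×0.0624)² = 0.0350;  (-2·δb/b)² = (-2×0.0584)² = 0.0136
δQ/Q = √(0.106) = 0.325
Q = 6.31e+07, so δQ = 0.325 × 6.31e+07 = 2.05e+07.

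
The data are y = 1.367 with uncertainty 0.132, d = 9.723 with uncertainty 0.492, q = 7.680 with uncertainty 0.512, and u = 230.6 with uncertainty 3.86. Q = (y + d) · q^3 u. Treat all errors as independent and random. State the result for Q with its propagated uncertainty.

Let w = y + d = 11.09. δw = √(δy² + δd²) = √(0.0174 + 0.242) = 0.509, so δw/w = 0.0459.
Q is then a monomial in w, q, u:
δQ/Q = √((δw/w)² + (3·δq/q)² + (1·δu/u)²) = √(0.00211 + 0.0400 + 0.000280) = 0.206
Q = 1.158e+06, so δQ = 0.206 × 1.158e+06 = 2.39e+05.

(1.158 ± 0.239) × 10^6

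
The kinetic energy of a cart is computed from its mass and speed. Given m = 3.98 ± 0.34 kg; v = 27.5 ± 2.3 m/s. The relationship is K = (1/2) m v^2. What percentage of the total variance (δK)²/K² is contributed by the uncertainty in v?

79.3%

(δK/K)² = (1·δm/m)² + (2·δv/v)²
  m term: (1×0.0854)² = 0.00730
  v term: (2×0.0836)² = 0.0280
Total = 0.0353. Share from v = 0.0280/0.0353 = 0.793.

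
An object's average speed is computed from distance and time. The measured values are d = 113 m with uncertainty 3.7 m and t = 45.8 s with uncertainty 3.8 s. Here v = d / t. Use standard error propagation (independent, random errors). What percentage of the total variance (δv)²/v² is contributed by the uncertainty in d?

(δv/v)² = (1·δd/d)² + (-1·δt/t)²
  d term: (1×0.0327)² = 0.00107
  t term: (-1×0.0830)² = 0.00688
Total = 0.00796. Share from d = 0.00107/0.00796 = 0.135.

13.5%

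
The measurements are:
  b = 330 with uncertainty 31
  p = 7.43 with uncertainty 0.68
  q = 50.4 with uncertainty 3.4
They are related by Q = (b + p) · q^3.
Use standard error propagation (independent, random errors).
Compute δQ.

9.6e+06

Let u = b + p = 337. δu = √(δb² + δp²) = √(961 + 0.462) = 31.0, so δu/u = 0.0919.
Q is then a monomial in u, q:
δQ/Q = √((δu/u)² + (3·δq/q)²) = √(0.00844 + 0.0410) = 0.222
Q = 4.32e+07, so δQ = 0.222 × 4.32e+07 = 9.6e+06.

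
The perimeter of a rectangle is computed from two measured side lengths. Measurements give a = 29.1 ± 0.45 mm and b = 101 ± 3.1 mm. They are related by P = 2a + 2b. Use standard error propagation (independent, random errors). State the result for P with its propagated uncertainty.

260 ± 6.26 mm

Each term contributes (cᵢ δxᵢ)² to (δP)²:
  (2·δa)² = 0.810;  (2·δb)² = 38.4
δP = √(39.3) = 6.26 mm
P = 260 mm.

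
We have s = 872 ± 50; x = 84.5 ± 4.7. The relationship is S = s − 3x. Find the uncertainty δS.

52.0

Each term contributes (cᵢ δxᵢ)² to (δS)²:
  (δs)² = 2500;  (3·δx)² = 199
δS = √(2700) = 52.0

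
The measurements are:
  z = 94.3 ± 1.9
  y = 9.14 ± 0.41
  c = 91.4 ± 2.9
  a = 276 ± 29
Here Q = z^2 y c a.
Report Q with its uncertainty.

(2.05 ± 0.257) × 10^9

Relative error in a monomial: (δQ/Q)² = Σ (nᵢ · δxᵢ/xᵢ)².
  (2·δz/z)² = (2×0.0201)² = 0.00162;  (1·δy/y)² = (1×0.0449)² = 0.00201;  (1·δc/c)² = (1×0.0317)² = 0.00101;  (1·δa/a)² = (1×0.105)² = 0.0110
δQ/Q = √(0.0157) = 0.125
Q = 2.05e+09, so δQ = 0.125 × 2.05e+09 = 2.57e+08.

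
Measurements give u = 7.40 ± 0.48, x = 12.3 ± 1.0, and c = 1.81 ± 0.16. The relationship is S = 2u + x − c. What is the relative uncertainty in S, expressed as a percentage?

5.52%

For a sum/difference, combine absolute errors in quadrature:
  (2·δu)² = 0.922;  (δx)² = 1.00;  (δc)² = 0.0256
δS = √(1.95) = 1.40
S = 25.3, so δS/S = 1.40/25.3 = 0.0552.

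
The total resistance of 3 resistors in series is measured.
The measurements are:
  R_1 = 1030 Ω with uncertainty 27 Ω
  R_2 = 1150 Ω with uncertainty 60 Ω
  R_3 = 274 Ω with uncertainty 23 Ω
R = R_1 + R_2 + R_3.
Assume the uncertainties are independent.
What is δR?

R is a linear combination, so absolute uncertainties add in quadrature:
  (δR_1)² = 729;  (δR_2)² = 3600;  (δR_3)² = 529
δR = √(4860) = 69.7 Ω

69.7 Ω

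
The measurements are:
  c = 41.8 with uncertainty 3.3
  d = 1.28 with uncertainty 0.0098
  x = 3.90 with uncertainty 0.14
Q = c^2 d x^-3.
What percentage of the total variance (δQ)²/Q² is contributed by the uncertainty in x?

(δQ/Q)² = (2·δc/c)² + (1·δd/d)² + (-3·δx/x)²
  c term: (2×0.0789)² = 0.0249
  d term: (1×0.00766)² = 5.86e-05
  x term: (-3×0.0359)² = 0.0116
Total = 0.0366. Share from x = 0.0116/0.0366 = 0.317.

31.7%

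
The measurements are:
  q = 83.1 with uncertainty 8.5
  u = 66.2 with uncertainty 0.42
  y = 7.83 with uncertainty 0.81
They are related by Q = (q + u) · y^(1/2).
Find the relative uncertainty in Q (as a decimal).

0.0770

Let w = q + u = 149. δw = √(δq² + δu²) = √(72.2 + 0.176) = 8.51, so δw/w = 0.0570.
Q is then a monomial in w, y:
δQ/Q = √((δw/w)² + (½·δy/y)²) = √(0.00325 + 0.00268) = 0.0770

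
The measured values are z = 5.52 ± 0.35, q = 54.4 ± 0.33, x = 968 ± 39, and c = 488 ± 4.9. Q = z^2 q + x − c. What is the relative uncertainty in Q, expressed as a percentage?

10.0%

Let p = z^2·q = 1660. δp/p = √((2·δz/z)² + (1·δq/q)²) = √(0.0161 + 3.68e-05) = 0.127, so δp = 210.
Q = p + x − c: δQ = √(δp² + δx² + δc²) = √(44300 + 1520 + 24.0) = 214
Q = 2140, so δQ/Q = 214/2140 = 0.100.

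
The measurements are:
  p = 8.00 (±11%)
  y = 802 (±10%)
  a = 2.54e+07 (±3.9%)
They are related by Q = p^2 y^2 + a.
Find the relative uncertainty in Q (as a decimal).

0.184

Let w = p^2·y^2 = 4.12e+07. δw/w = √((2·δp/p)² + (2·δy/y)²) = √(0.0484 + 0.0400) = 0.297, so δw = 1.22e+07.
Q = w + a: δQ = √(δw² + δa²) = √(1.5e+14 + 9.81e+11) = 1.23e+07
Q = 6.66e+07, so δQ/Q = 1.23e+07/6.66e+07 = 0.184.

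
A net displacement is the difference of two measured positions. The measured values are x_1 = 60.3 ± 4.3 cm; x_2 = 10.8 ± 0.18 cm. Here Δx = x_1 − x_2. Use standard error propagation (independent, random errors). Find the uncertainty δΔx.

Absolute uncertainties add in quadrature for a linear combination:
  (δx_1)² = 18.5;  (δx_2)² = 0.0324
δΔx = √(18.5) = 4.30 cm

4.30 cm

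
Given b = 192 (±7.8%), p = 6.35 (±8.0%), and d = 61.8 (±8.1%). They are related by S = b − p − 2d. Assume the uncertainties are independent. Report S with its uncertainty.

For a sum/difference, combine absolute errors in quadrature:
  (δb)² = 224;  (δp)² = 0.258;  (2·δd)² = 100
δS = √(325) = 18.0
S = 62.1.

62.1 ± 18.0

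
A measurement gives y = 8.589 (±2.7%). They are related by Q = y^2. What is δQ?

3.98

Q ∝ y^2, so δQ/Q = |2| · δy/y = 2 × 0.0270 = 0.0540.
Q = 73.77, so δQ = 0.0540 × 73.77 = 3.98.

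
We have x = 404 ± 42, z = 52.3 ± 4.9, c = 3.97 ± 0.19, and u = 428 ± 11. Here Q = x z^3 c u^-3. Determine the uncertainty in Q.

Products/powers → add relative errors in quadrature, weighted by exponent:
  (1·δx/x)² = (1×0.104)² = 0.0108;  (3·δz/z)² = (3×0.0937)² = 0.0790;  (1·δc/c)² = (1×0.0479)² = 0.00229;  (-3·δu/u)² = (-3×0.0257)² = 0.00594
δQ/Q = √(0.0980) = 0.313
Q = 2.93, so δQ = 0.313 × 2.93 = 0.916.

0.916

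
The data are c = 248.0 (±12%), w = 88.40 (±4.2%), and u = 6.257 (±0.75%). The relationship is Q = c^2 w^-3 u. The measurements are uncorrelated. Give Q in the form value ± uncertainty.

0.5571 ± 0.151

Since Q is a product/quotient, work with relative uncertainties:
  (2·δc/c)² = (2×0.120)² = 0.0576;  (-3·δw/w)² = (-3×0.0420)² = 0.0159;  (1·δu/u)² = (1×0.00750)² = 5.62e-05
δQ/Q = √(0.0735) = 0.271
Q = 0.5571, so δQ = 0.271 × 0.5571 = 0.151.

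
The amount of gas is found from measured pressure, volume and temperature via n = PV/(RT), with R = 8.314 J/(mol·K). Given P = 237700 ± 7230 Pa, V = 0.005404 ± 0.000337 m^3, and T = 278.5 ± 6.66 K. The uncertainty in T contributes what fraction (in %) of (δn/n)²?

(δn/n)² = (1·δP/P)² + (1·δV/V)² + (-1·δT/T)²
  P term: (1×0.0304)² = 0.000925
  V term: (1×0.0624)² = 0.00389
  T term: (-1×0.0239)² = 0.000572
Total = 0.00539. Share from T = 0.000572/0.00539 = 0.106.

10.6%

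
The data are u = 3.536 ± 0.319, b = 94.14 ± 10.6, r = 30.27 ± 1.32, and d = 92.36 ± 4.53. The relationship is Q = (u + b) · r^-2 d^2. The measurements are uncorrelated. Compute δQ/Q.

0.170

Let w = u + b = 97.68. δw = √(δu² + δb²) = √(0.102 + 112) = 10.6, so δw/w = 0.109.
Q is then a monomial in w, r, d:
δQ/Q = √((δw/w)² + (-2·δr/r)² + (2·δd/d)²) = √(0.0118 + 0.00761 + 0.00962) = 0.170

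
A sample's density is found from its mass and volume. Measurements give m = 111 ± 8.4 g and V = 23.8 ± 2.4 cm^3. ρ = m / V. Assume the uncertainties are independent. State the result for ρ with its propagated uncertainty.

ρ is a product of powers, so relative uncertainties combine in quadrature:
  (1·δm/m)² = (1×0.0757)² = 0.00573;  (-1·δV/V)² = (-1×0.101)² = 0.0102
δρ/ρ = √(0.0159) = 0.126
ρ = 4.66 g/cm^3, so δρ = 0.126 × 4.66 = 0.588 g/cm^3.

4.66 ± 0.588 g/cm^3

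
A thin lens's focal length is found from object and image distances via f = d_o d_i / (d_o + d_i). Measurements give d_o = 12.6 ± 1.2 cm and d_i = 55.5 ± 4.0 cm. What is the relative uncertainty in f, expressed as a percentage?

∂f/∂d_o = (d_i/(d_o+d_i))² = 0.664;  ∂f/∂d_i = (d_o/(d_o+d_i))² = 0.0342
δf = √((∂f/∂d_o · δd_o)² + (∂f/∂d_i · δd_i)²) = √(0.635 + 0.0188) = 0.809 cm
f = 10.3 cm, so δf/f = 0.809/10.3 = 0.0788.

7.88%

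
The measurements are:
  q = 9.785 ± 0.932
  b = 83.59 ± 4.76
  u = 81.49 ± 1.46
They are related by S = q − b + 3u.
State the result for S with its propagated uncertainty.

Absolute uncertainties add in quadrature for a linear combination:
  (δq)² = 0.869;  (δb)² = 22.7;  (3·δu)² = 19.2
δS = √(42.7) = 6.54
S = 170.7.

170.7 ± 6.54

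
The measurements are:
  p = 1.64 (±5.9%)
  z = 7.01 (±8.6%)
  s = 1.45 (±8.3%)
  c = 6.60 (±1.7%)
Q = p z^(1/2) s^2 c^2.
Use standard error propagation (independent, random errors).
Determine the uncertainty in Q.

73.4

Relative error in a monomial: (δQ/Q)² = Σ (nᵢ · δxᵢ/xᵢ)².
  (1·δp/p)² = (1×0.0590)² = 0.00348;  (½·δz/z)² = (0.5×0.0860)² = 0.00185;  (2·δs/s)² = (2×0.0830)² = 0.0276;  (2·δc/c)² = (2×0.0170)² = 0.00116
δQ/Q = √(0.0340) = 0.185
Q = 398, so δQ = 0.185 × 398 = 73.4.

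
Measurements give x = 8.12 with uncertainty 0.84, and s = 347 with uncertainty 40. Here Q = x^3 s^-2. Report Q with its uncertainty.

0.00445 ± 0.00172

Since Q is a product/quotient, work with relative uncertainties:
  (3·δx/x)² = (3×0.103)² = 0.0963;  (-2·δs/s)² = (-2×0.115)² = 0.0532
δQ/Q = √(0.149) = 0.387
Q = 0.00445, so δQ = 0.387 × 0.00445 = 0.00172.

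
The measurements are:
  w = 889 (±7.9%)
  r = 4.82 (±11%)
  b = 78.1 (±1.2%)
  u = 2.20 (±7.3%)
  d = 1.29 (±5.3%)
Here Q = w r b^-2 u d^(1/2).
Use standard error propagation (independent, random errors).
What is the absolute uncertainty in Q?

Relative error in a monomial: (δQ/Q)² = Σ (nᵢ · δxᵢ/xᵢ)².
  (1·δw/w)² = (1×0.0790)² = 0.00624;  (1·δr/r)² = (1×0.110)² = 0.0121;  (-2·δb/b)² = (-2×0.0120)² = 0.000576;  (1·δu/u)² = (1×0.0730)² = 0.00533;  (½·δd/d)² = (0.5×0.0530)² = 0.000702
δQ/Q = √(0.0249) = 0.158
Q = 1.76, so δQ = 0.158 × 1.76 = 0.277.

0.277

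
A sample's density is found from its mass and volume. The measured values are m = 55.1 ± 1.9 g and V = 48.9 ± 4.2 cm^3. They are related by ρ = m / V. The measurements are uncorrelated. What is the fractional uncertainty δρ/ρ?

0.0926

Relative error in a monomial: (δρ/ρ)² = Σ (nᵢ · δxᵢ/xᵢ)².
  (1·δm/m)² = (1×0.0345)² = 0.00119;  (-1·δV/V)² = (-1×0.0859)² = 0.00738
δρ/ρ = √(0.00857) = 0.0926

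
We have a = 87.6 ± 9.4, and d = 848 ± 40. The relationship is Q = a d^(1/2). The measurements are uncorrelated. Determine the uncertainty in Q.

Relative error in a monomial: (δQ/Q)² = Σ (nᵢ · δxᵢ/xᵢ)².
  (1·δa/a)² = (1×0.107)² = 0.0115;  (½·δd/d)² = (0.5×0.0472)² = 0.000556
δQ/Q = √(0.0121) = 0.110
Q = 2550, so δQ = 0.110 × 2550 = 280.

280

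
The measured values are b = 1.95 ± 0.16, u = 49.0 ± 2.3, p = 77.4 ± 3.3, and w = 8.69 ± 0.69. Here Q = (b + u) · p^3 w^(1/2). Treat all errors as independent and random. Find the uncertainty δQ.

Let h = b + u = 51.0. δh = √(δb² + δu²) = √(0.0256 + 5.29) = 2.31, so δh/h = 0.0453.
Q is then a monomial in h, p, w:
δQ/Q = √((δh/h)² + (3·δp/p)² + (½·δw/w)²) = √(0.00205 + 0.0164 + 0.00158) = 0.141
Q = 6.96e+07, so δQ = 0.141 × 6.96e+07 = 9.85e+06.

9.85e+06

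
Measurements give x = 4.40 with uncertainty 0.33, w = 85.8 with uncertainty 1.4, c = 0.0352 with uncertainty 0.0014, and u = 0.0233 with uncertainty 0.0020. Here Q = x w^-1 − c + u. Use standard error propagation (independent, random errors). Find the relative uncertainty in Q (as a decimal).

0.118

Let p = x·w^-1 = 0.0513. δp/p = √((1·δx/x)² + (-1·δw/w)²) = √(0.00562 + 0.000266) = 0.0768, so δp = 0.00394.
Q = p − c + u: δQ = √(δp² + δc² + δu²) = √(1.55e-05 + 1.96e-06 + 4e-06) = 0.00463
Q = 0.0394, so δQ/Q = 0.00463/0.0394 = 0.118.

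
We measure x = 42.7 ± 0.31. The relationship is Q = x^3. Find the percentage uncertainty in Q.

2.18%

Relative error in a monomial: (δQ/Q)² = Σ (nᵢ · δxᵢ/xᵢ)².
  (3·δx/x)² = (3×0.00726)² = 0.000474
δQ/Q = √(0.000474) = 0.0218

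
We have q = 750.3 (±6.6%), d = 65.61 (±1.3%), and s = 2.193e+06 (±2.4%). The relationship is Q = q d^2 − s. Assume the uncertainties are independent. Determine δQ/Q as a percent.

Let p = q·d^2 = 3.23e+06. δp/p = √((1·δq/q)² + (2·δd/d)²) = √(0.00436 + 0.000676) = 0.0709, so δp = 2.29e+05.
Q = p − s: δQ = √(δp² + δs²) = √(5.25e+10 + 2.77e+09) = 2.35e+05
Q = 1.037e+06, so δQ/Q = 2.35e+05/1.037e+06 = 0.227.

22.7%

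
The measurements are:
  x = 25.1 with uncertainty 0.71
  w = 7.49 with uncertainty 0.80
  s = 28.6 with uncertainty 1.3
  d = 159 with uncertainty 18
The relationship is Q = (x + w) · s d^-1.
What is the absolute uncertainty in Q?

0.741

Let u = x + w = 32.6. δu = √(δx² + δw²) = √(0.504 + 0.640) = 1.07, so δu/u = 0.0328.
Q is then a monomial in u, s, d:
δQ/Q = √((δu/u)² + (1·δs/s)² + (-1·δd/d)²) = √(0.00108 + 0.00207 + 0.0128) = 0.126
Q = 5.86, so δQ = 0.126 × 5.86 = 0.741.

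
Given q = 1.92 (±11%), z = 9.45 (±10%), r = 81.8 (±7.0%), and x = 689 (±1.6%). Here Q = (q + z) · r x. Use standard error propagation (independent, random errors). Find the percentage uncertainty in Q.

Let u = q + z = 11.4. δu = √(δq² + δz²) = √(0.0446 + 0.893) = 0.968, so δu/u = 0.0852.
Q is then a monomial in u, r, x:
δQ/Q = √((δu/u)² + (1·δr/r)² + (1·δx/x)²) = √(0.00725 + 0.00490 + 0.000256) = 0.111

11.1%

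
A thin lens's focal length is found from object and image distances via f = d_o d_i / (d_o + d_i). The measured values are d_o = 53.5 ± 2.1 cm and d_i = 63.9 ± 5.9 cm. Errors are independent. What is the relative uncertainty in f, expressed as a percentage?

∂f/∂d_o = (d_i/(d_o+d_i))² = 0.296;  ∂f/∂d_i = (d_o/(d_o+d_i))² = 0.208
δf = √((∂f/∂d_o · δd_o)² + (∂f/∂d_i · δd_i)²) = √(0.387 + 1.50) = 1.37 cm
f = 29.1 cm, so δf/f = 1.37/29.1 = 0.0472.

4.72%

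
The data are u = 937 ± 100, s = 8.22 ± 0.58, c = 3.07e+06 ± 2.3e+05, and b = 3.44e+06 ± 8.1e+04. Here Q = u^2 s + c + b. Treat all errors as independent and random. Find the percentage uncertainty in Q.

Let p = u^2·s = 7.22e+06. δp/p = √((2·δu/u)² + (1·δs/s)²) = √(0.0456 + 0.00498) = 0.225, so δp = 1.62e+06.
Q = p + c + b: δQ = √(δp² + δc² + δb²) = √(2.63e+12 + 5.29e+10 + 6.56e+09) = 1.64e+06
Q = 1.37e+07, so δQ/Q = 1.64e+06/1.37e+07 = 0.120.

12.0%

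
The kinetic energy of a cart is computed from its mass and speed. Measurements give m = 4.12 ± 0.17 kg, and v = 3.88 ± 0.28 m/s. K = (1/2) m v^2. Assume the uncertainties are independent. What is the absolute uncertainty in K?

4.66 J

K is a product of powers, so relative uncertainties combine in quadrature:
  (1·δm/m)² = (1×0.0413)² = 0.00170;  (2·δv/v)² = (2×0.0722)² = 0.0208
δK/K = √(0.0225) = 0.150
K = 31.0 J, so δK = 0.150 × 31.0 = 4.66 J.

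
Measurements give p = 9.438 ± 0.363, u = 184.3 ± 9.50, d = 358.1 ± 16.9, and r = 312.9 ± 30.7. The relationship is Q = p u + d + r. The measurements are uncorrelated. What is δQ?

117

Let w = p·u = 1739. δw/w = √((1·δp/p)² + (1·δu/u)²) = √(0.00148 + 0.00266) = 0.0643, so δw = 112.
Q = w + d + r: δQ = √(δw² + δd² + δr²) = √(12500 + 286 + 942) = 117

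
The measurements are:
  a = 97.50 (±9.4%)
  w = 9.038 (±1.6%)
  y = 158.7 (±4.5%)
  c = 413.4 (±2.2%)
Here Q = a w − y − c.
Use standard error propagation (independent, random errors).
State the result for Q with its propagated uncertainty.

309.1 ± 84.8

Let p = a·w = 881.2. δp/p = √((1·δa/a)² + (1·δw/w)²) = √(0.00884 + 0.000256) = 0.0954, so δp = 84.0.
Q = p − y − c: δQ = √(δp² + δy² + δc²) = √(7060 + 51.0 + 82.7) = 84.8
Q = 309.1.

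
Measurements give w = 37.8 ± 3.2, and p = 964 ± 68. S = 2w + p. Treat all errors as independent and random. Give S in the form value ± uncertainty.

Absolute uncertainties add in quadrature for a linear combination:
  (2·δw)² = 41.0;  (δp)² = 4620
δS = √(4660) = 68.3
S = 1040.

1040 ± 68.3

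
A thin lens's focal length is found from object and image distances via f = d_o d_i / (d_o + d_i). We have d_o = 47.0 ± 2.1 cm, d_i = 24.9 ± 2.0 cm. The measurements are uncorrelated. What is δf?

0.891 cm

∂f/∂d_o = (d_i/(d_o+d_i))² = 0.120;  ∂f/∂d_i = (d_o/(d_o+d_i))² = 0.427
δf = √((∂f/∂d_o · δd_o)² + (∂f/∂d_i · δd_i)²) = √(0.0634 + 0.730) = 0.891 cm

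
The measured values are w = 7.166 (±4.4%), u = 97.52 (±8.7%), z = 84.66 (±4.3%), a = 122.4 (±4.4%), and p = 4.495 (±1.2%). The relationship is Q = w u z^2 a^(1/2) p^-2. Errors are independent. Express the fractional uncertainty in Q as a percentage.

13.4%

Relative error in a monomial: (δQ/Q)² = Σ (nᵢ · δxᵢ/xᵢ)².
  (1·δw/w)² = (1×0.0440)² = 0.00194;  (1·δu/u)² = (1×0.0870)² = 0.00757;  (2·δz/z)² = (2×0.0430)² = 0.00740;  (½·δa/a)² = (0.5×0.0440)² = 0.000484;  (-2·δp/p)² = (-2×0.0120)² = 0.000576
δQ/Q = √(0.0180) = 0.134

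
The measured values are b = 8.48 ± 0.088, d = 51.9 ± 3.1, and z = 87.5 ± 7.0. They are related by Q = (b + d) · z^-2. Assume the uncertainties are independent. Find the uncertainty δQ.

0.00133

Let u = b + d = 60.4. δu = √(δb² + δd²) = √(0.00774 + 9.61) = 3.10, so δu/u = 0.0514.
Q is then a monomial in u, z:
δQ/Q = √((δu/u)² + (-2·δz/z)²) = √(0.00264 + 0.0256) = 0.168
Q = 0.00789, so δQ = 0.168 × 0.00789 = 0.00133.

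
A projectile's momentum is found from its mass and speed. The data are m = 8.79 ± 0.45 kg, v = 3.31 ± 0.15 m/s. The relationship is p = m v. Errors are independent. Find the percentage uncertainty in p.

p is a product of powers, so relative uncertainties combine in quadrature:
  (1·δm/m)² = (1×0.0512)² = 0.00262;  (1·δv/v)² = (1×0.0453)² = 0.00205
δp/p = √(0.00467) = 0.0684

6.84%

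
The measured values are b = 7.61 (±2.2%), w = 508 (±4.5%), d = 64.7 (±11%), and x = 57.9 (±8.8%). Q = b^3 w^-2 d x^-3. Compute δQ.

1.75e-07

Since Q is a product/quotient, work with relative uncertainties:
  (3·δb/b)² = (3×0.0220)² = 0.00436;  (-2·δw/w)² = (-2×0.0450)² = 0.00810;  (1·δd/d)² = (1×0.110)² = 0.0121;  (-3·δx/x)² = (-3×0.0880)² = 0.0697
δQ/Q = √(0.0943) = 0.307
Q = 5.69e-07, so δQ = 0.307 × 5.69e-07 = 1.75e-07.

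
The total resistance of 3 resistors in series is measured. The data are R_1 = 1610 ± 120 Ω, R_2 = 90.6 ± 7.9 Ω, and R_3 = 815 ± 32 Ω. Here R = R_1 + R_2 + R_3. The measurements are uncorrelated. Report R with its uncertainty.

2520 ± 124 Ω

For a sum/difference, combine absolute errors in quadrature:
  (δR_1)² = 14400;  (δR_2)² = 62.4;  (δR_3)² = 1020
δR = √(15500) = 124 Ω
R = 2520 Ω.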